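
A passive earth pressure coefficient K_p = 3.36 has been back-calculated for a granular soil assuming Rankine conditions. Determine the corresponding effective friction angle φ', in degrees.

32.8°

K_p = (1+sin φ)/(1−sin φ) ⇒ sin φ = (K_p − 1)/(K_p + 1) = 0.5413.
φ = arcsin(0.5413) = 32.77°.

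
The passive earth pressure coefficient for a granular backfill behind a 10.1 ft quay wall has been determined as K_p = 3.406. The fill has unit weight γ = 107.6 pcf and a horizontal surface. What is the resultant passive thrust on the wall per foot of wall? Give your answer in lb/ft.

P = ½ K_p γ H² = 0.5 × 3.406 × 107.6 × 10.1² = 18690 lb/ft.

18700 lb/ft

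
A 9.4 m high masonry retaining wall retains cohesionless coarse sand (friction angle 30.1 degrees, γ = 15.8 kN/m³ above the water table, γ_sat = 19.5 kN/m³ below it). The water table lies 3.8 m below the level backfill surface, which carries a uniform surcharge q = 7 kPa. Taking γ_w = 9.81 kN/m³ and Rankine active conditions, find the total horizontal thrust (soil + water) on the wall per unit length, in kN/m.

K_a = tan²(45° − φ/2) = 0.3320.
γ' = 19.5 − 9.81 = 9.690 kN/m³. h₂ = H − d_w = 5.6 m.
σ'_h: at surface K_a·q = 2.324; at WT K_a(q+γd_w) = 22.26; at base K_a(q+γd_w+γ'h₂) = 40.27 kPa.
P₁ = ½(2.324+22.26)×3.8 = 46.70; P₂ = ½(22.26+40.27)×5.6 = 175.1; P_w = ½γ_w h₂² = 153.8.
Total = 46.70+175.1+153.8 = 375.6 kN/m.

376 kN/m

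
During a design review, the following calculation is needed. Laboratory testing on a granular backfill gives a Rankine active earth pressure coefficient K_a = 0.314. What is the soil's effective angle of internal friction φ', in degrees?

31.5°

K_a = tan²(45° − φ/2) ⇒ 45° − φ/2 = arctan(√0.314) = 29.26°.
φ = 2(45° − 29.26°) = 31.47°.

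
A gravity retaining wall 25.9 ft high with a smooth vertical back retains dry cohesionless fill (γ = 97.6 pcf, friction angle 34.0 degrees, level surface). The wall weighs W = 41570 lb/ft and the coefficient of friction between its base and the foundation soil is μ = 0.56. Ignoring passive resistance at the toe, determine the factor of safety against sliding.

K_a = tan²(45° − 34.0°/2) = 0.2827.
P_a = ½K_aγH² = 0.5×0.2827×97.6×25.9² = 9255 lb/ft, acting at H/3 = 8.633 ft above the base.
FS_sliding = μW / P_a = 0.56×41570 / 9255 = 2.515.

2.52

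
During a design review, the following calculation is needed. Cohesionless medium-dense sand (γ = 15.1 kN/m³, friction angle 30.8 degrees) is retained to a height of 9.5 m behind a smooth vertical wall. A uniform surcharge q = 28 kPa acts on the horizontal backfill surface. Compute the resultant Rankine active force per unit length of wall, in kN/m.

K_a = tan²(45° − φ/2) = 0.3227.
Soil triangle: ½ K_a γ H² = 0.5×0.3227×15.1×9.5² = 219.9 kN/m.
Surcharge rectangle: K_a q H = 0.3227×28×9.5 = 85.84 kN/m.
Total = 219.9 + 85.84 = 305.7 kN/m.

306 kN/m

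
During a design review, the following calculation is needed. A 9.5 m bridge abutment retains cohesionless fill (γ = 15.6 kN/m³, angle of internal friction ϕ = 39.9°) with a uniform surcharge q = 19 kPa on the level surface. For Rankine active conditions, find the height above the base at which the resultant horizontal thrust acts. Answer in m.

K_a = 0.2184.
Triangular part P₁ = ½K_aγH² = 153.8 at H/3 = 3.167 m; rectangular part P₂ = K_a q H = 39.43 at H/2 = 4.750 m.
ȳ = (P₁·3.167 + P₂·4.750)/(P₁+P₂) = 3.490 m.

3.49 m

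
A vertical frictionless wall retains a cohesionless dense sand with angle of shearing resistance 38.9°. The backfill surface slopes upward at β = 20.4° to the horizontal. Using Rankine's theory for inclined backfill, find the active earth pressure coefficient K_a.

0.266

K_a = cos β · (cos β − √(cos²β − cos²φ)) / (cos β + √(cos²β − cos²φ)).
cos β = 0.9373, cos φ = 0.7782, √(cos²β − cos²φ) = 0.5223.
K_a = 0.9373 × (0.9373 − 0.5223)/(0.9373 + 0.5223) = 0.2665.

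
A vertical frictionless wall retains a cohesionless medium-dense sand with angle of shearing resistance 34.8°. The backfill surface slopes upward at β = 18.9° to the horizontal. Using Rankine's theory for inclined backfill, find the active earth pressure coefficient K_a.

K_a = cos β · (cos β − √(cos²β − cos²φ)) / (cos β + √(cos²β − cos²φ)).
cos β = 0.9461, cos φ = 0.8211, √(cos²β − cos²φ) = 0.4699.
K_a = 0.9461 × (0.9461 − 0.4699)/(0.9461 + 0.4699) = 0.3182.

0.318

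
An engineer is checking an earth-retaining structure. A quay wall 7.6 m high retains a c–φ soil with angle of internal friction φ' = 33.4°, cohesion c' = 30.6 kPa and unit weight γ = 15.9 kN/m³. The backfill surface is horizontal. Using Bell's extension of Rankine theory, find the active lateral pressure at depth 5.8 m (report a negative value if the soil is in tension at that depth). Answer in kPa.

K_a = (1 − sin φ)/(1 + sin φ) = 0.2899.
σ_a = K_a γ z − 2c√K_a = 0.2899×15.9×5.8 − 2×30.6×0.5384 = -6.216 kPa.

-6.22 kPa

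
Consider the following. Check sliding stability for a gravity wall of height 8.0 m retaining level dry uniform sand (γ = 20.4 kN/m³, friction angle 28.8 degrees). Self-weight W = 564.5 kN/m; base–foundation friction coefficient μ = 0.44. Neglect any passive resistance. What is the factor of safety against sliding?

K_a = tan²(45° − 28.8°/2) = 0.3498.
P_a = ½K_aγH² = 0.5×0.3498×20.4×8.0² = 228.3 kN/m, acting at H/3 = 2.667 m above the base.
FS_sliding = μW / P_a = 0.44×564.5 / 228.3 = 1.088.

1.09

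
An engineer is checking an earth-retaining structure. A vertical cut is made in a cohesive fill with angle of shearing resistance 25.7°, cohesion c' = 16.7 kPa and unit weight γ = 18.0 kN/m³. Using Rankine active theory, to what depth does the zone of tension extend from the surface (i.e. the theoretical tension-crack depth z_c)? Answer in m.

2.95 m

K_a = tan²(45° − 25.7°/2) = 0.3950; √K_a = 0.6285.
The active pressure is zero where K_a γ z = 2c√K_a, so z_c = 2c/(γ√K_a) = 2×16.7/(18.0×0.6285) = 2.952 m.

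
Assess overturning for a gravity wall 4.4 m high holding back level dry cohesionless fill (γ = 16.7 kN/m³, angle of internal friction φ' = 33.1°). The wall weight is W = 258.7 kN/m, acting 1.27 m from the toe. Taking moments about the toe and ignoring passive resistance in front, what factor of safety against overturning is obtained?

4.72

K_a = tan²(45° − 33.1°/2) = 0.2936.
P_a = ½K_aγH² = 0.5×0.2936×16.7×4.4² = 47.46 kN/m, acting at H/3 = 1.467 m above the base.
Overturning moment M_o = P_a × H/3 = 47.46 × 1.467 = 69.61.
Resisting moment M_r = W × 1.27 = 258.7 × 1.27 = 328.5.
FS_overturning = M_r/M_o = 328.5/69.61 = 4.720.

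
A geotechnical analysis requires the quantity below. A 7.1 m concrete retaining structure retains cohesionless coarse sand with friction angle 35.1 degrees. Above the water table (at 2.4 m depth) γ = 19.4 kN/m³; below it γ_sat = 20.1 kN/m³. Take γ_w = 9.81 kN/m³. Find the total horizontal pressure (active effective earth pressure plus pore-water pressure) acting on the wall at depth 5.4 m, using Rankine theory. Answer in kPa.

K_a = (1 − sin φ)/(1 + sin φ) = 0.2698.
γ' = 20.1 − 9.81 = 10.29 kN/m³.
Effective vertical stress at 5.4 m: σ'_v = 19.4×2.4 + 10.29×3.00 = 77.43 kPa.
σ'_h = K_a σ'_v = 0.2698 × 77.43 = 20.89 kPa; u = γ_w × 3.00 = 29.43 kPa.
Total σ_h = 20.89 + 29.43 = 50.32 kPa.

50.3 kPa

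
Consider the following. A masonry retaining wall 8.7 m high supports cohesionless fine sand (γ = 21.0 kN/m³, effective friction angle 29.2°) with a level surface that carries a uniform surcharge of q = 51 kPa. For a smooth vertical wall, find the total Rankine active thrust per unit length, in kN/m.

K_a = tan²(45° − φ/2) = 0.3442.
Soil triangle: ½ K_a γ H² = 0.5×0.3442×21.0×8.7² = 273.6 kN/m.
Surcharge rectangle: K_a q H = 0.3442×51×8.7 = 152.7 kN/m.
Total = 273.6 + 152.7 = 426.3 kN/m.

426 kN/m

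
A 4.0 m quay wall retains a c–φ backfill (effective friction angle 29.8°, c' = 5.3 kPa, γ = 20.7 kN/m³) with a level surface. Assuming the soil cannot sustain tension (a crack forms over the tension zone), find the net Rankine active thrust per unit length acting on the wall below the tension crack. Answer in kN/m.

33.8 kN/m

K_a = 0.3360; √K_a = 0.5797.
Tension-crack depth z_c = 2c/(γ√K_a) = 2×5.3/(20.7×0.5797) = 0.8834 m.
σ_a at base = K_a γ H − 2c√K_a = 0.3360×20.7×4.0 − 2×5.3×0.5797 = 21.68 kPa.
P_a = ½ × 21.68 × (H − z_c) = 0.5×21.68×3.117 = 33.78 kN/m.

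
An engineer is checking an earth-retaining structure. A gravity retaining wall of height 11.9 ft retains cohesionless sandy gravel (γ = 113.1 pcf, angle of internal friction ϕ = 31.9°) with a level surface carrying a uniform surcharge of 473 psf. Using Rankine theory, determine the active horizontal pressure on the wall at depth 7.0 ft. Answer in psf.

390 psf

K_a = (1 − sin φ)/(1 + sin φ) = 0.3085.
σ_v = γz + q = 113.1 × 7.0 + 473 = 1265 psf.
σ_h = K_a σ_v = 0.3085 × 1265 = 390.2 psf.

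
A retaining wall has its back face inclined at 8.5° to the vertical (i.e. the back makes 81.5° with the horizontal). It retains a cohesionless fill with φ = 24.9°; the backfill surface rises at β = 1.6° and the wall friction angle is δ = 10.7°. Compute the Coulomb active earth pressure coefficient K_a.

K_a = sin²(α+φ) / [sin²α · sin(α−δ) · (1 + √{sin(φ+δ)sin(φ−β) / (sin(α−δ)sin(α+β))})²].
With α = 81.5°, φ = 24.9°, δ = 10.7°, β = 1.6°: K_a = 0.4454.

0.445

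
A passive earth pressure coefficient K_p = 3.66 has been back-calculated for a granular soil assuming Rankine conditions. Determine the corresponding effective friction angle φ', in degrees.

34.8°

K_p = (1+sin φ)/(1−sin φ) ⇒ sin φ = (K_p − 1)/(K_p + 1) = 0.5708.
φ = arcsin(0.5708) = 34.81°.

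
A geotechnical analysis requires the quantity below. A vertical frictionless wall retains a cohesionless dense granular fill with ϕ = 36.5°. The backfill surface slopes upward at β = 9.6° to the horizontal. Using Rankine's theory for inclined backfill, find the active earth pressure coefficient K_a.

K_a = cos β · (cos β − √(cos²β − cos²φ)) / (cos β + √(cos²β − cos²φ)).
cos β = 0.9860, cos φ = 0.8039, √(cos²β − cos²φ) = 0.5710.
K_a = 0.9860 × (0.9860 − 0.5710)/(0.9860 + 0.5710) = 0.2628.

0.263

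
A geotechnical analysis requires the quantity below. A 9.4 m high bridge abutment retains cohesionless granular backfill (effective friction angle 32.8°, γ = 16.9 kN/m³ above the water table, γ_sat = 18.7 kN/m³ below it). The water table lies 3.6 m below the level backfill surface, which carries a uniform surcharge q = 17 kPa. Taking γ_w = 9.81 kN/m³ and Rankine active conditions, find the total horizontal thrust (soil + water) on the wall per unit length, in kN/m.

K_a = tan²(45° − φ/2) = 0.2973.
γ' = 18.7 − 9.81 = 8.890 kN/m³. h₂ = H − d_w = 5.8 m.
σ'_h: at surface K_a·q = 5.053; at WT K_a(q+γd_w) = 23.14; at base K_a(q+γd_w+γ'h₂) = 38.47 kPa.
P₁ = ½(5.053+23.14)×3.6 = 50.75; P₂ = ½(23.14+38.47)×5.8 = 178.7; P_w = ½γ_w h₂² = 165.0.
Total = 50.75+178.7+165.0 = 394.4 kN/m.

394 kN/m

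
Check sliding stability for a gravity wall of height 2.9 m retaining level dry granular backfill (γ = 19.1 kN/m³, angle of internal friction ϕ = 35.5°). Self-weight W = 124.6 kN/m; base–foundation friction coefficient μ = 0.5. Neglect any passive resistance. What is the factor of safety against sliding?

K_a = tan²(45° − 35.5°/2) = 0.2653.
P_a = ½K_aγH² = 0.5×0.2653×19.1×2.9² = 21.30 kN/m, acting at H/3 = 0.9667 m above the base.
FS_sliding = μW / P_a = 0.5×124.6 / 21.30 = 2.924.

2.92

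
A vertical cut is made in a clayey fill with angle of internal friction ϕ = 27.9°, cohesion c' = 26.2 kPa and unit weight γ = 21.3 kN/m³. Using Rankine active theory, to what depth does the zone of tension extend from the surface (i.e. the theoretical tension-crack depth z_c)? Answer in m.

4.09 m

K_a = tan²(45° − 27.9°/2) = 0.3625; √K_a = 0.6020.
The active pressure is zero where K_a γ z = 2c√K_a, so z_c = 2c/(γ√K_a) = 2×26.2/(21.3×0.6020) = 4.086 m.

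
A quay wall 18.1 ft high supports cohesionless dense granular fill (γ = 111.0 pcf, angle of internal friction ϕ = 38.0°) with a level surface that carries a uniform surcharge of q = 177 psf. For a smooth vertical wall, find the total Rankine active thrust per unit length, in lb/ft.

K_a = tan²(45° − φ/2) = 0.2379.
Soil triangle: ½ K_a γ H² = 0.5×0.2379×111.0×18.1² = 4325 lb/ft.
Surcharge rectangle: K_a q H = 0.2379×177×18.1 = 762.1 lb/ft.
Total = 4325 + 762.1 = 5087 lb/ft.

5090 lb/ft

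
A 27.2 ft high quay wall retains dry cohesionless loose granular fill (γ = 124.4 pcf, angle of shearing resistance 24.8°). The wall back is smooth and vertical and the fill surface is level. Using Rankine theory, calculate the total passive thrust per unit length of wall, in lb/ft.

113000 lb/ft

K_p = tan²(45° + φ/2) = 2.445.
P_p = ½ K_p γ H² = 0.5 × 2.445 × 124.4 × 27.2² = 112500 lb/ft.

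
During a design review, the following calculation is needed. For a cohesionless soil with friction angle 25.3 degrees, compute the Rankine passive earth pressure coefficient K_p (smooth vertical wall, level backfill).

2.49

K_p = (1 + sin φ)/(1 − sin φ) = tan²(45° + 25.3°/2) = 2.493.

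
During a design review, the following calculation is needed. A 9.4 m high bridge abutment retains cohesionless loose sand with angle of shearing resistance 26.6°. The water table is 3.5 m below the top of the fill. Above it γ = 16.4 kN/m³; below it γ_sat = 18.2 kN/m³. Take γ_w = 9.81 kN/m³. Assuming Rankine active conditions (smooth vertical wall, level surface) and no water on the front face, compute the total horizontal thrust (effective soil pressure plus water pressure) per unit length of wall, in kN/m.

K_a = tan²(45° − φ/2) = 0.3814.
γ' = 18.2 − 9.81 = 8.390 kN/m³. Depth below WT = 5.9 m.
σ'_h at WT = K_a γ d_w = 21.89 kPa; at base = 21.89 + K_a γ' × 5.9 = 40.78 kPa.
P₁ (0–3.5 m) = ½×21.89×3.5 = 38.32. P₂ (3.5–9.4 m) = ½(21.89+40.78)×5.9 = 184.9.
P_w = ½ γ_w h₂² = 0.5×9.81×5.9² = 170.7. Total = 38.32+184.9+170.7 = 393.9 kN/m.

394 kN/m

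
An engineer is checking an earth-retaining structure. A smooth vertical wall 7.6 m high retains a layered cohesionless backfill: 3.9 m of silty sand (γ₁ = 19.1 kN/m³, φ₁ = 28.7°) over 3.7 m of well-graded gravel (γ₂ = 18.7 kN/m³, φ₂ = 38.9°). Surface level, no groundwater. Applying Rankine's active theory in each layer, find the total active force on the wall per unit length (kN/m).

143 kN/m

K_a1 = tan²(45°−28.7°/2) = 0.3511; K_a2 = tan²(45°−38.9°/2) = 0.2285.
Layer 1: σ at base = K_a1 γ₁ h₁ = 26.16 kPa; P₁ = ½×26.16×3.9 = 51.01.
Layer 2: σ_v at top = γ₁h₁ = 74.49; σ_h top = K_a2×74.49 = 17.02; σ_h base = K_a2×(74.49+18.7×3.7) = 32.84.
P₂ = ½(17.02+32.84)×3.7 = 92.24. Total P_a = 51.01+92.24 = 143.2 kN/m.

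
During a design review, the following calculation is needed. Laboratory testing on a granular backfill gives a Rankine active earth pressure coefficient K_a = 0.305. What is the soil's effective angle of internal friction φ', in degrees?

32.2°

K_a = tan²(45° − φ/2) ⇒ 45° − φ/2 = arctan(√0.305) = 28.91°.
φ = 2(45° − 28.91°) = 32.18°.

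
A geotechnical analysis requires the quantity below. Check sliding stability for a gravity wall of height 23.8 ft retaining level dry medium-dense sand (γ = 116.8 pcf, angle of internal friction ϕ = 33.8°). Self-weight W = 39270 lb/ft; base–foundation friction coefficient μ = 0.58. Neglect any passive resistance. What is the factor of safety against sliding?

K_a = tan²(45° − 33.8°/2) = 0.2851.
P_a = ½K_aγH² = 0.5×0.2851×116.8×23.8² = 9431 lb/ft, acting at H/3 = 7.933 ft above the base.
FS_sliding = μW / P_a = 0.58×39270 / 9431 = 2.415.

2.42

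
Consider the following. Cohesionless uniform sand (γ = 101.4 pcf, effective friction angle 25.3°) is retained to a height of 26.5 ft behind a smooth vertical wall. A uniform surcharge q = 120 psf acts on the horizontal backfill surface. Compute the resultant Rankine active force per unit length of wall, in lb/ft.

15600 lb/ft

K_a = tan²(45° − φ/2) = 0.4012.
Soil triangle: ½ K_a γ H² = 0.5×0.4012×101.4×26.5² = 14280 lb/ft.
Surcharge rectangle: K_a q H = 0.4012×120×26.5 = 1276 lb/ft.
Total = 14280 + 1276 = 15560 lb/ft.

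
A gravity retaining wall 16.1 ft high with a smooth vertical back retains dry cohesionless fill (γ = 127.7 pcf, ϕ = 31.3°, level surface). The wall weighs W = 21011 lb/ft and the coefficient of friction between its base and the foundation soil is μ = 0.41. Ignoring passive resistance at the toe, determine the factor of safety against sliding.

1.65

K_a = tan²(45° − 31.3°/2) = 0.3162.
P_a = ½K_aγH² = 0.5×0.3162×127.7×16.1² = 5233 lb/ft, acting at H/3 = 5.367 ft above the base.
FS_sliding = μW / P_a = 0.41×21011 / 5233 = 1.646.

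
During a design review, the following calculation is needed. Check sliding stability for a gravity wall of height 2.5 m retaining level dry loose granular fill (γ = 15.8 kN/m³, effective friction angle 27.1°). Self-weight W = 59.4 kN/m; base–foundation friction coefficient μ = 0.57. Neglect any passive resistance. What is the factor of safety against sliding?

K_a = tan²(45° − 27.1°/2) = 0.3741.
P_a = ½K_aγH² = 0.5×0.3741×15.8×2.5² = 18.47 kN/m, acting at H/3 = 0.8333 m above the base.
FS_sliding = μW / P_a = 0.57×59.4 / 18.47 = 1.833.

1.83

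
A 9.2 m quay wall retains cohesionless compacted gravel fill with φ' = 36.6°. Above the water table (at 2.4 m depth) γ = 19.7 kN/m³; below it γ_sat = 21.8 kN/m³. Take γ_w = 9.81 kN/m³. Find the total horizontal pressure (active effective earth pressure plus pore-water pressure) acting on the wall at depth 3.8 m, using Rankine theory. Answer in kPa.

29.9 kPa

K_a = (1 − sin φ)/(1 + sin φ) = 0.2530.
γ' = 21.8 − 9.81 = 11.99 kN/m³.
Effective vertical stress at 3.8 m: σ'_v = 19.7×2.4 + 11.99×1.40 = 64.07 kPa.
σ'_h = K_a σ'_v = 0.2530 × 64.07 = 16.21 kPa; u = γ_w × 1.40 = 13.73 kPa.
Total σ_h = 16.21 + 13.73 = 29.94 kPa.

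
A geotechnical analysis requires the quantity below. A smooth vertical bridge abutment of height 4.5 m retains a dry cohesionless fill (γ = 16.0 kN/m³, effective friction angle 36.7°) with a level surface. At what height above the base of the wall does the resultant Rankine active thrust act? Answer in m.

1.50 m

K_a = 0.2519.
The pressure distribution is triangular, so the resultant acts at H/3 above the base = 4.5/3 = 1.500 m.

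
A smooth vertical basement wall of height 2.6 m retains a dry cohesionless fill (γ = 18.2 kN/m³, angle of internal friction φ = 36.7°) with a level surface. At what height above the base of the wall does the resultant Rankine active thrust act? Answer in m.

0.867 m

K_a = 0.2519.
The pressure distribution is triangular, so the resultant acts at H/3 above the base = 2.6/3 = 0.8667 m.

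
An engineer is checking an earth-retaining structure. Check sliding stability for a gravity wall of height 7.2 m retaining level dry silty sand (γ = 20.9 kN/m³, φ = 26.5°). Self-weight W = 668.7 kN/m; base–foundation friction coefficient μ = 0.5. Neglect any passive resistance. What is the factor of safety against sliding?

K_a = tan²(45° − 26.5°/2) = 0.3829.
P_a = ½K_aγH² = 0.5×0.3829×20.9×7.2² = 207.4 kN/m, acting at H/3 = 2.400 m above the base.
FS_sliding = μW / P_a = 0.5×668.7 / 207.4 = 1.612.

1.61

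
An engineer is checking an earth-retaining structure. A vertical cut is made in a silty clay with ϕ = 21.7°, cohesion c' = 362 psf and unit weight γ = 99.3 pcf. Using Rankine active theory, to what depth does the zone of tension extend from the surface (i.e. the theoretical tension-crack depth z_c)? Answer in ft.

K_a = tan²(45° − 21.7°/2) = 0.4601; √K_a = 0.6783.
The active pressure is zero where K_a γ z = 2c√K_a, so z_c = 2c/(γ√K_a) = 2×362/(99.3×0.6783) = 10.75 ft.

10.7 ft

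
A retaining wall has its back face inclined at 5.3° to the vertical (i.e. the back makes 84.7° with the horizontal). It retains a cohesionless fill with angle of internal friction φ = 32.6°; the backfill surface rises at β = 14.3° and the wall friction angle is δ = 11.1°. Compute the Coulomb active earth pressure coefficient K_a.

K_a = sin²(α+φ) / [sin²α · sin(α−δ) · (1 + √{sin(φ+δ)sin(φ−β) / (sin(α−δ)sin(α+β))})²].
With α = 84.7°, φ = 32.6°, δ = 11.1°, β = 14.3°: K_a = 0.3798.

0.380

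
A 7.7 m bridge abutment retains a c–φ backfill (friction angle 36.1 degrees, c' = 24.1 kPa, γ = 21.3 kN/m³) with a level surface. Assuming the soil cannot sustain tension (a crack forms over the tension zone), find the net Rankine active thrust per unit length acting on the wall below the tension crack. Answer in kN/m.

29.1 kN/m

K_a = 0.2585; √K_a = 0.5084.
Tension-crack depth z_c = 2c/(γ√K_a) = 2×24.1/(21.3×0.5084) = 4.451 m.
σ_a at base = K_a γ H − 2c√K_a = 0.2585×21.3×7.7 − 2×24.1×0.5084 = 17.89 kPa.
P_a = ½ × 17.89 × (H − z_c) = 0.5×17.89×3.249 = 29.06 kN/m.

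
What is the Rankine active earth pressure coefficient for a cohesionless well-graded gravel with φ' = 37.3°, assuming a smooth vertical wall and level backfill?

0.245

K_a = tan²(45° − φ/2) = tan²(26.35°) = 0.2453.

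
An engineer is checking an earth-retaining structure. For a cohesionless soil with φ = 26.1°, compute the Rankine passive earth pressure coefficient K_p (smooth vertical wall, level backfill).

2.57

K_p = (1 + sin φ)/(1 − sin φ) = tan²(45° + 26.1°/2) = 2.571.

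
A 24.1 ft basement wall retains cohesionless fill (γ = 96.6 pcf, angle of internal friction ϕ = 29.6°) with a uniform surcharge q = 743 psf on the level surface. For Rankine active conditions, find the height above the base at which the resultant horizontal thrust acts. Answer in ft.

9.60 ft

K_a = 0.3387.
Triangular part P₁ = ½K_aγH² = 9503 at H/3 = 8.033 ft; rectangular part P₂ = K_a q H = 6066 at H/2 = 12.05 ft.
ȳ = (P₁·8.033 + P₂·12.05)/(P₁+P₂) = 9.598 ft.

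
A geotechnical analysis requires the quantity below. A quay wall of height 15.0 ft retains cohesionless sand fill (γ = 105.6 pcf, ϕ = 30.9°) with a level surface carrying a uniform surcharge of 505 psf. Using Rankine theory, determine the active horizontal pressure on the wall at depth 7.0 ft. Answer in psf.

K_a = (1 − sin φ)/(1 + sin φ) = 0.3214.
σ_v = γz + q = 105.6 × 7.0 + 505 = 1244 psf.
σ_h = K_a σ_v = 0.3214 × 1244 = 399.9 psf.

400 psf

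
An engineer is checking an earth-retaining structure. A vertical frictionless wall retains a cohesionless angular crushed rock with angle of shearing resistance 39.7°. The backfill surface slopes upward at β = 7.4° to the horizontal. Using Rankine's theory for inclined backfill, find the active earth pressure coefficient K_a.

0.224

K_a = cos β · (cos β − √(cos²β − cos²φ)) / (cos β + √(cos²β − cos²φ)).
cos β = 0.9917, cos φ = 0.7694, √(cos²β − cos²φ) = 0.6256.
K_a = 0.9917 × (0.9917 − 0.6256)/(0.9917 + 0.6256) = 0.2244.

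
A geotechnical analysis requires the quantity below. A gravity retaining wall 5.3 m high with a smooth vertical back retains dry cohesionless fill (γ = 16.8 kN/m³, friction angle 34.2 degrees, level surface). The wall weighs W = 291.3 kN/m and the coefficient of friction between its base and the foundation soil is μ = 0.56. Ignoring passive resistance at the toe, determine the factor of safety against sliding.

2.47

K_a = tan²(45° − 34.2°/2) = 0.2803.
P_a = ½K_aγH² = 0.5×0.2803×16.8×5.3² = 66.15 kN/m, acting at H/3 = 1.767 m above the base.
FS_sliding = μW / P_a = 0.56×291.3 / 66.15 = 2.466.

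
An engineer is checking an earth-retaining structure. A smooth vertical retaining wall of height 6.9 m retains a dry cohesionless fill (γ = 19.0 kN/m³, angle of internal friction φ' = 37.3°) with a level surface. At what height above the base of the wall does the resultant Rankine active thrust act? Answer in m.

K_a = 0.2453.
The pressure distribution is triangular, so the resultant acts at H/3 above the base = 6.9/3 = 2.300 m.

2.30 m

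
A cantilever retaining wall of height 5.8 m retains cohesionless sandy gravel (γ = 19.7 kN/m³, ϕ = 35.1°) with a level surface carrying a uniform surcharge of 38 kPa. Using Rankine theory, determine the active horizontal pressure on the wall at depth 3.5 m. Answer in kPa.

28.9 kPa

K_a = (1 − sin φ)/(1 + sin φ) = 0.2698.
σ_v = γz + q = 19.7 × 3.5 + 38 = 107.0 kPa.
σ_h = K_a σ_v = 0.2698 × 107.0 = 28.86 kPa.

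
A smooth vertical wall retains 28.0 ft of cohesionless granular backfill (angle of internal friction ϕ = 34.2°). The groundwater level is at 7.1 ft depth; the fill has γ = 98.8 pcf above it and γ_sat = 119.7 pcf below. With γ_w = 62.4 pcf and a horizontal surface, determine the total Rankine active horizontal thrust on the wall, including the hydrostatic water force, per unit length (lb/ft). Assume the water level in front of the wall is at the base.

K_a = tan²(45° − φ/2) = 0.2803.
γ' = 119.7 − 62.4 = 57.30 pcf. Depth below WT = 20.9 ft.
σ'_h at WT = K_a γ d_w = 196.7 psf; at base = 196.7 + K_a γ' × 20.9 = 532.4 psf.
P₁ (0–7.1 ft) = ½×196.7×7.1 = 698.1. P₂ (7.1–28.0 ft) = ½(196.7+532.4)×20.9 = 7618.
P_w = ½ γ_w h₂² = 0.5×62.4×20.9² = 13630. Total = 698.1+7618+13630 = 21950 lb/ft.

21900 lb/ft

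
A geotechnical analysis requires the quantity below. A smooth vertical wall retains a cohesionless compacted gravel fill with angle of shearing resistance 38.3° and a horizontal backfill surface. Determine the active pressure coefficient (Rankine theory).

0.235

K_a = tan²(45° − φ/2) = tan²(25.85°) = 0.2347.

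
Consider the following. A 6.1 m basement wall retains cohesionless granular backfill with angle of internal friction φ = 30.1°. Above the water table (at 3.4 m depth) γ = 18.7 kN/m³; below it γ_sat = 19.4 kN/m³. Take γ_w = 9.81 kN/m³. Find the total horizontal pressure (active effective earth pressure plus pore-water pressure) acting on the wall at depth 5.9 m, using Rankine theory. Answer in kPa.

53.6 kPa

K_a = (1 − sin φ)/(1 + sin φ) = 0.3320.
γ' = 19.4 − 9.81 = 9.590 kN/m³.
Effective vertical stress at 5.9 m: σ'_v = 18.7×3.4 + 9.590×2.50 = 87.55 kPa.
σ'_h = K_a σ'_v = 0.3320 × 87.55 = 29.07 kPa; u = γ_w × 2.50 = 24.53 kPa.
Total σ_h = 29.07 + 24.53 = 53.59 kPa.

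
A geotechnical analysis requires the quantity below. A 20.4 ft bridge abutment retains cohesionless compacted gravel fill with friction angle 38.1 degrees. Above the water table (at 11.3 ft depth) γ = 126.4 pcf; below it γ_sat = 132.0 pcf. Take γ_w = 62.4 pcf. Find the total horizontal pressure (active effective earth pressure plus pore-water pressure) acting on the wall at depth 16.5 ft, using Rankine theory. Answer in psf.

748 psf

K_a = (1 − sin φ)/(1 + sin φ) = 0.2368.
γ' = 132.0 − 62.4 = 69.60 pcf.
Effective vertical stress at 16.5 ft: σ'_v = 126.4×11.3 + 69.60×5.20 = 1790 psf.
σ'_h = K_a σ'_v = 0.2368 × 1790 = 424.0 psf; u = γ_w × 5.20 = 324.5 psf.
Total σ_h = 424.0 + 324.5 = 748.5 psf.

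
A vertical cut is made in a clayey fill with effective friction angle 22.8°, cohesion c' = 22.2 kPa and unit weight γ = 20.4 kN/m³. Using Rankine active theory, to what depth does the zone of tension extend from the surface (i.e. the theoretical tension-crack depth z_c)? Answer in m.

K_a = tan²(45° − 22.8°/2) = 0.4414; √K_a = 0.6644.
The active pressure is zero where K_a γ z = 2c√K_a, so z_c = 2c/(γ√K_a) = 2×22.2/(20.4×0.6644) = 3.276 m.

3.28 m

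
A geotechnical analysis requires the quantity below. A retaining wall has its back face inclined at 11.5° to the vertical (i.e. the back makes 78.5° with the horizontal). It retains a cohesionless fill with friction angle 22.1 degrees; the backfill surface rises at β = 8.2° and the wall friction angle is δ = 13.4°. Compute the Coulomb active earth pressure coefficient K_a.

K_a = sin²(α+φ) / [sin²α · sin(α−δ) · (1 + √{sin(φ+δ)sin(φ−β) / (sin(α−δ)sin(α+β))})²].
With α = 78.5°, φ = 22.1°, δ = 13.4°, β = 8.2°: K_a = 0.5721.

0.572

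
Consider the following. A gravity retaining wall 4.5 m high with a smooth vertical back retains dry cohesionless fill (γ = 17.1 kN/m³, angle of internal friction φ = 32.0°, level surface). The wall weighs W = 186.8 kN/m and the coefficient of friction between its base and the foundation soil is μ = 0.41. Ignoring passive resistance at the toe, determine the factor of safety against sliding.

K_a = tan²(45° − 32.0°/2) = 0.3073.
P_a = ½K_aγH² = 0.5×0.3073×17.1×4.5² = 53.20 kN/m, acting at H/3 = 1.500 m above the base.
FS_sliding = μW / P_a = 0.41×186.8 / 53.20 = 1.440.

1.44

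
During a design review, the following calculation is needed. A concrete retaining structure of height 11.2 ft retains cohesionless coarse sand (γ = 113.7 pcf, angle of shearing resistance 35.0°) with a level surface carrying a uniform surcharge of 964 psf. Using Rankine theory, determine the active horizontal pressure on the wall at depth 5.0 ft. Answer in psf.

415 psf

K_a = (1 − sin φ)/(1 + sin φ) = 0.2710.
σ_v = γz + q = 113.7 × 5.0 + 964 = 1532 psf.
σ_h = K_a σ_v = 0.2710 × 1532 = 415.3 psf.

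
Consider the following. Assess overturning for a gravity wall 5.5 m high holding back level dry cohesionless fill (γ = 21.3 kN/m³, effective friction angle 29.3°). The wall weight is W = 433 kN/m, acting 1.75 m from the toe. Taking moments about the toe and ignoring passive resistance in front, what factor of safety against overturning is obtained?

3.74

K_a = tan²(45° − 29.3°/2) = 0.3428.
P_a = ½K_aγH² = 0.5×0.3428×21.3×5.5² = 110.4 kN/m, acting at H/3 = 1.833 m above the base.
Overturning moment M_o = P_a × H/3 = 110.4 × 1.833 = 202.5.
Resisting moment M_r = W × 1.75 = 433 × 1.75 = 757.8.
FS_overturning = M_r/M_o = 757.8/202.5 = 3.742.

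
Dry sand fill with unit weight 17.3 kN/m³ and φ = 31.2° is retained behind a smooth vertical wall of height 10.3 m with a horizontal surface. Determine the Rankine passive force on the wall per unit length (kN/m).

2890 kN/m

K_p = tan²(45° + φ/2) = 3.150.
P_p = ½ K_p γ H² = 0.5 × 3.150 × 17.3 × 10.3² = 2890 kN/m.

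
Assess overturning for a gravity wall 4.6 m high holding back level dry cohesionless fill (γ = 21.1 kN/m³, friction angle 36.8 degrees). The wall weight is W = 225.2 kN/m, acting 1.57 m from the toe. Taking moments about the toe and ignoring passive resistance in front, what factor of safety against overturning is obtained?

4.12

K_a = tan²(45° − 36.8°/2) = 0.2508.
P_a = ½K_aγH² = 0.5×0.2508×21.1×4.6² = 55.98 kN/m, acting at H/3 = 1.533 m above the base.
Overturning moment M_o = P_a × H/3 = 55.98 × 1.533 = 85.84.
Resisting moment M_r = W × 1.57 = 225.2 × 1.57 = 353.6.
FS_overturning = M_r/M_o = 353.6/85.84 = 4.119.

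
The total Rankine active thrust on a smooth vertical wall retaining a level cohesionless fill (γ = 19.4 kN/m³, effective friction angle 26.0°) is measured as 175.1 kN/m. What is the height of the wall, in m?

K_a = 0.3905. P_a = ½ K_a γ H² ⇒ H = √(2P_a/(K_a γ)).
H = √(2×175.1/(0.3905×19.4)) = 6.799 m.

6.80 m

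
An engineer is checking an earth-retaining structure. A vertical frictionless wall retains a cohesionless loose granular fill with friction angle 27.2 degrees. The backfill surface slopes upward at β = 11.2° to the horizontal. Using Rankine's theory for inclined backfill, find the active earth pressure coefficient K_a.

0.399

K_a = cos β · (cos β − √(cos²β − cos²φ)) / (cos β + √(cos²β − cos²φ)).
cos β = 0.9810, cos φ = 0.8894, √(cos²β − cos²φ) = 0.4138.
K_a = 0.9810 × (0.9810 − 0.4138)/(0.9810 + 0.4138) = 0.3989.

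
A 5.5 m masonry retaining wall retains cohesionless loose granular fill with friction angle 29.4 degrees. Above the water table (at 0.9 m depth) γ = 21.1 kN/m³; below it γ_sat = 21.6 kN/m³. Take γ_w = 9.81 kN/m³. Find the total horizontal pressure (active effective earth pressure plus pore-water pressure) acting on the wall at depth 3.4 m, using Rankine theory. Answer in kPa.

K_a = (1 − sin φ)/(1 + sin φ) = 0.3415.
γ' = 21.6 − 9.81 = 11.79 kN/m³.
Effective vertical stress at 3.4 m: σ'_v = 21.1×0.9 + 11.79×2.50 = 48.47 kPa.
σ'_h = K_a σ'_v = 0.3415 × 48.47 = 16.55 kPa; u = γ_w × 2.50 = 24.53 kPa.
Total σ_h = 16.55 + 24.53 = 41.07 kPa.

41.1 kPa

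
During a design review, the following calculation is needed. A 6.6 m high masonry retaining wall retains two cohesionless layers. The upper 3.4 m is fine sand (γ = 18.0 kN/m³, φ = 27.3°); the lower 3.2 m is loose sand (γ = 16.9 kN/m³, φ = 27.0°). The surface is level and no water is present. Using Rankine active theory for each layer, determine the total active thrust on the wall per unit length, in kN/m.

K_a1 = tan²(45°−27.3°/2) = 0.3711; K_a2 = tan²(45°−27.0°/2) = 0.3755.
Layer 1: σ at base = K_a1 γ₁ h₁ = 22.71 kPa; P₁ = ½×22.71×3.4 = 38.61.
Layer 2: σ_v at top = γ₁h₁ = 61.20; σ_h top = K_a2×61.20 = 22.98; σ_h base = K_a2×(61.20+16.9×3.2) = 43.29.
P₂ = ½(22.98+43.29)×3.2 = 106.0. Total P_a = 38.61+106.0 = 144.6 kN/m.

145 kN/m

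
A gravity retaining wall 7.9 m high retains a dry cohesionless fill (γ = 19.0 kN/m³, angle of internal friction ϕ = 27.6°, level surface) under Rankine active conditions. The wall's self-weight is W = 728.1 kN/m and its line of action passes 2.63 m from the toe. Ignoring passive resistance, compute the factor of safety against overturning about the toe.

K_a = tan²(45° − 27.6°/2) = 0.3668.
P_a = ½K_aγH² = 0.5×0.3668×19.0×7.9² = 217.5 kN/m, acting at H/3 = 2.633 m above the base.
Overturning moment M_o = P_a × H/3 = 217.5 × 2.633 = 572.6.
Resisting moment M_r = W × 2.63 = 728.1 × 2.63 = 1915.
FS_overturning = M_r/M_o = 1915/572.6 = 3.344.

3.34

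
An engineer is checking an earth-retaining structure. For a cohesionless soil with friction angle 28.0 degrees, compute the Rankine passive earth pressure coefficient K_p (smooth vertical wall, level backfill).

K_p = (1 + sin φ)/(1 − sin φ) = tan²(45° + 28.0°/2) = 2.770.

2.77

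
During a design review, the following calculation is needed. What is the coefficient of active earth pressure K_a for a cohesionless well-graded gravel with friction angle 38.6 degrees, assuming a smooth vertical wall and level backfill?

0.232

K_a = tan²(45° − φ/2) = tan²(25.70°) = 0.2316.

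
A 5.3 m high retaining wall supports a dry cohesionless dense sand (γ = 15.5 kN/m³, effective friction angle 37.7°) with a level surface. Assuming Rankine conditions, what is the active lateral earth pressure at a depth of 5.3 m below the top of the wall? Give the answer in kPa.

K_a = (1 − sin φ)/(1 + sin φ) = 0.2411.
σ_h = K_a γ z = 0.2411 × 15.5 × 5.3 = 19.80 kPa.

19.8 kPa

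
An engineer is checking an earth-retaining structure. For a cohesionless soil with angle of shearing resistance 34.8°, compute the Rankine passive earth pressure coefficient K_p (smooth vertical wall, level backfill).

K_p = (1 + sin φ)/(1 − sin φ) = tan²(45° + 34.8°/2) = 3.659.

3.66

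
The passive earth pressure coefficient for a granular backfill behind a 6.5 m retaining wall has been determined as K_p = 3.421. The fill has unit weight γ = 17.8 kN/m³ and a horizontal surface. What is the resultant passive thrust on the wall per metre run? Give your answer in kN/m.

P = ½ K_p γ H² = 0.5 × 3.421 × 17.8 × 6.5² = 1286 kN/m.

1290 kN/m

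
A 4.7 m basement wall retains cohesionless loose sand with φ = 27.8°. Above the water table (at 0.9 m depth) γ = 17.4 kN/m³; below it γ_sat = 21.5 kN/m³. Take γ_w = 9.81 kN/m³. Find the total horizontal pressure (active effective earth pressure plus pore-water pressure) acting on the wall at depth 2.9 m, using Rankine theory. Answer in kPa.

K_a = (1 − sin φ)/(1 + sin φ) = 0.3639.
γ' = 21.5 − 9.81 = 11.69 kN/m³.
Effective vertical stress at 2.9 m: σ'_v = 17.4×0.9 + 11.69×2.00 = 39.04 kPa.
σ'_h = K_a σ'_v = 0.3639 × 39.04 = 14.21 kPa; u = γ_w × 2.00 = 19.62 kPa.
Total σ_h = 14.21 + 19.62 = 33.83 kPa.

33.8 kPa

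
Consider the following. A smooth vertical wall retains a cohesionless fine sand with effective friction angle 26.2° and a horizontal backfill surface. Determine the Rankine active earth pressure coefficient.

K_a = (1 − sin φ)/(1 + sin φ) = (1 − sin 26.2°)/(1 + sin 26.2°) = 0.3874.

0.387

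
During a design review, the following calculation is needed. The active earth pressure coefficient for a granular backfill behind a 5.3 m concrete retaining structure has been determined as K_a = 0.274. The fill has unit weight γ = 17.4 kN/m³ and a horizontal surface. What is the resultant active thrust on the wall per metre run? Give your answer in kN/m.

67.0 kN/m

P = ½ K_a γ H² = 0.5 × 0.274 × 17.4 × 5.3² = 66.96 kN/m.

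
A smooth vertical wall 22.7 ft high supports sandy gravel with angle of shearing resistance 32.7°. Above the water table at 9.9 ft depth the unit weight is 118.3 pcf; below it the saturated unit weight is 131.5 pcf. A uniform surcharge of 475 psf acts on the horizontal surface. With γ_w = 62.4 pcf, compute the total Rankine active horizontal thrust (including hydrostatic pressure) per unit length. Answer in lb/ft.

16200 lb/ft

K_a = tan²(45° − φ/2) = 0.2985.
γ' = 131.5 − 62.4 = 69.10 pcf. h₂ = H − d_w = 12.8 ft.
σ'_h: at surface K_a·q = 141.8; at WT K_a(q+γd_w) = 491.4; at base K_a(q+γd_w+γ'h₂) = 755.4 psf.
P₁ = ½(141.8+491.4)×9.9 = 3134; P₂ = ½(491.4+755.4)×12.8 = 7979; P_w = ½γ_w h₂² = 5112.
Total = 3134+7979+5112 = 16230 lb/ft.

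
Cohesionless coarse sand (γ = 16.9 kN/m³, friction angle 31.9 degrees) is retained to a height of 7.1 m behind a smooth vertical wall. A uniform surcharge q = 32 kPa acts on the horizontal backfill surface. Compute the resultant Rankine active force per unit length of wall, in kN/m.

K_a = tan²(45° − φ/2) = 0.3085.
Soil triangle: ½ K_a γ H² = 0.5×0.3085×16.9×7.1² = 131.4 kN/m.
Surcharge rectangle: K_a q H = 0.3085×32×7.1 = 70.10 kN/m.
Total = 131.4 + 70.10 = 201.5 kN/m.

202 kN/m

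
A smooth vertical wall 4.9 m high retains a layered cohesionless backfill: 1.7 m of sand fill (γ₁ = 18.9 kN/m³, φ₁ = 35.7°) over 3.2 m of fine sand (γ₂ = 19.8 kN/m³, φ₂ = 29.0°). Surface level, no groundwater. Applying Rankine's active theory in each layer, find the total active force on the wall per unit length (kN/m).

78.0 kN/m

K_a1 = tan²(45°−35.7°/2) = 0.2630; K_a2 = tan²(45°−29.0°/2) = 0.3470.
Layer 1: σ at base = K_a1 γ₁ h₁ = 8.450 kPa; P₁ = ½×8.450×1.7 = 7.182.
Layer 2: σ_v at top = γ₁h₁ = 32.13; σ_h top = K_a2×32.13 = 11.15; σ_h base = K_a2×(32.13+19.8×3.2) = 33.13.
P₂ = ½(11.15+33.13)×3.2 = 70.85. Total P_a = 7.182+70.85 = 78.03 kN/m.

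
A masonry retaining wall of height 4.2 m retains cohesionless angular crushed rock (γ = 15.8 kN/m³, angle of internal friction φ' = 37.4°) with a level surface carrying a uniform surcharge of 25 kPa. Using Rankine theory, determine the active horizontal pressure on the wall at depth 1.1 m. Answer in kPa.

10.4 kPa

K_a = (1 − sin φ)/(1 + sin φ) = 0.2443.
σ_v = γz + q = 15.8 × 1.1 + 25 = 42.38 kPa.
σ_h = K_a σ_v = 0.2443 × 42.38 = 10.35 kPa.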